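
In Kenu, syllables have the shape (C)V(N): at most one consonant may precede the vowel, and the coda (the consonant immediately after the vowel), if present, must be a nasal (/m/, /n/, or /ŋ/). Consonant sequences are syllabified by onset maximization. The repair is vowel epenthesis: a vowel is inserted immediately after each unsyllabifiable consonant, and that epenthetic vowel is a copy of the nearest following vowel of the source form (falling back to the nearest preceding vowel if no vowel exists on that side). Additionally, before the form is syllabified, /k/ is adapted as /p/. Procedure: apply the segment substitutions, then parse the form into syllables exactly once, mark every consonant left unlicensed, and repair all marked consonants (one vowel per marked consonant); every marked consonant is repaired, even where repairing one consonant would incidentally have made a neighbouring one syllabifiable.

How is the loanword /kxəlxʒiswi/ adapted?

Substitution: /k/ → /p/, giving /pxəlxʒiswi/.
The consonants /p/, /l/, /x/, /s/ cannot be parsed into a legal (C)V(N) syllable (only a nasal (/m/, /n/, or /ŋ/) is licensed in coda position; onsets are limited to one consonant).
Epenthesis after each stranded consonant: /p/ → /pə/, /l/ → /li/, /x/ → /xi/, /s/ → /si/.

pəxəlixiʒisiwi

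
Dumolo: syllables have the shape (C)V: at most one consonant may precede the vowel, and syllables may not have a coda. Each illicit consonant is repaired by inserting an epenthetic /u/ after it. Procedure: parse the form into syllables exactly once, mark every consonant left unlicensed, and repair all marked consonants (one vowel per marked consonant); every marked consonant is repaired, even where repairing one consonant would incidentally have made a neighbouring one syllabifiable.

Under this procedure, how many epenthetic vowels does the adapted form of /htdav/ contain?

3

The unsyllabifiable consonants are /h/, /t/, /v/; each receives one epenthetic vowel.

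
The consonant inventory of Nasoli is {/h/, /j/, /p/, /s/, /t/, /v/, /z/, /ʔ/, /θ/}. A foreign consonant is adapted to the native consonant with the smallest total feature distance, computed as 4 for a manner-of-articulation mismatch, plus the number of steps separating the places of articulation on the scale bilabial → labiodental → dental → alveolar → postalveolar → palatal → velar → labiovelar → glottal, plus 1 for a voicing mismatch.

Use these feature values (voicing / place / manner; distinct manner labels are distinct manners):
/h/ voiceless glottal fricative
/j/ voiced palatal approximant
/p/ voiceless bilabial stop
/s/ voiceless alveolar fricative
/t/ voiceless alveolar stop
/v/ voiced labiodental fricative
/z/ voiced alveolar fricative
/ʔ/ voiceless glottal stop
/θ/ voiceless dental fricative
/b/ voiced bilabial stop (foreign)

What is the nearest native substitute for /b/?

/p/ is closest: same manner (stop), place distance 0 (bilabial→bilabial), voicing differs (+1); total 1. Next closest is /t/ at distance 4.

p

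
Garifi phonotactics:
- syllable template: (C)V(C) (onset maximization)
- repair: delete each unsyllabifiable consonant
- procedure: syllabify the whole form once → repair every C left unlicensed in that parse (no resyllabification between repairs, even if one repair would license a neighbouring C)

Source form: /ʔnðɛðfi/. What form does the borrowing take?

ðɛðfi

Under (C)V(C), the unsyllabifiable consonants are /ʔ/, /n/ (at most one coda consonant is licensed; onsets are limited to one consonant).
Deletion applies to /ʔ/, /n/.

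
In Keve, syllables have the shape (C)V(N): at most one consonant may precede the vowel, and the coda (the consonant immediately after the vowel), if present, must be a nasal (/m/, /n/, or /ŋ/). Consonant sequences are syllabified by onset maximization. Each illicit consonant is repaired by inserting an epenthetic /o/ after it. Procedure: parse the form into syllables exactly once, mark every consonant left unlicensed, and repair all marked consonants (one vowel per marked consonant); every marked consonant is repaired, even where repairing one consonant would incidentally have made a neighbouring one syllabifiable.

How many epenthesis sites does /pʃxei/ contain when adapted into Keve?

2

The unsyllabifiable consonants are /p/, /ʃ/; each receives one epenthetic vowel.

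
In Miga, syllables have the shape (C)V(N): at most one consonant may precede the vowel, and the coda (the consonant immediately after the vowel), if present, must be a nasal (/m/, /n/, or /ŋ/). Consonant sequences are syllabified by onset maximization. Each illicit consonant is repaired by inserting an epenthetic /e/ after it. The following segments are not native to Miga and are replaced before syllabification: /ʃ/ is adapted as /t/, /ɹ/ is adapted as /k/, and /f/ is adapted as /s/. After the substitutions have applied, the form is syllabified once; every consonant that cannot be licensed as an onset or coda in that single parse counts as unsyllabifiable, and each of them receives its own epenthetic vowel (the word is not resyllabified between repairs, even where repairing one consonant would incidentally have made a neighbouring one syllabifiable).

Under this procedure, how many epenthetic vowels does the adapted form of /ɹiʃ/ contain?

1

After substitution the input is /kit/.
The unsyllabifiable consonants are /t/; each receives one epenthetic vowel.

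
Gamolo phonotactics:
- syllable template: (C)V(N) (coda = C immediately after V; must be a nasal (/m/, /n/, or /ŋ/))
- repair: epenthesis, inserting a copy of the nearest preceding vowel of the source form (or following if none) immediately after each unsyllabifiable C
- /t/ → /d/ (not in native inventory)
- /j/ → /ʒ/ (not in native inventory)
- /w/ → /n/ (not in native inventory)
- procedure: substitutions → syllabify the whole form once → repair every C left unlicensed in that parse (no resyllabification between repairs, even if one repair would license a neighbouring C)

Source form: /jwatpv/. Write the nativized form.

Substitution: /j/ → /ʒ/, /w/ → /n/, /t/ → /d/, giving /ʒnadpv/.
The consonants /ʒ/, /d/, /p/, /v/ cannot be parsed into a legal (C)V(N) syllable (only a nasal (/m/, /n/, or /ŋ/) is licensed in coda position; onsets are limited to one consonant).
Each unlicensed consonant becomes the onset of a new syllable: /ʒ/ → /ʒa/, /d/ → /da/, /p/ → /pa/, /v/ → /va/.

ʒanadapava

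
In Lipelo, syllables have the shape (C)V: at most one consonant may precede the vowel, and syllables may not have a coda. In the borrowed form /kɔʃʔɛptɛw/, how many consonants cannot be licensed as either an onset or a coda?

3

Syllabifying with onset maximization leaves /ʃ/, /p/, /w/ stranded (no codas are permitted; onsets are limited to one consonant).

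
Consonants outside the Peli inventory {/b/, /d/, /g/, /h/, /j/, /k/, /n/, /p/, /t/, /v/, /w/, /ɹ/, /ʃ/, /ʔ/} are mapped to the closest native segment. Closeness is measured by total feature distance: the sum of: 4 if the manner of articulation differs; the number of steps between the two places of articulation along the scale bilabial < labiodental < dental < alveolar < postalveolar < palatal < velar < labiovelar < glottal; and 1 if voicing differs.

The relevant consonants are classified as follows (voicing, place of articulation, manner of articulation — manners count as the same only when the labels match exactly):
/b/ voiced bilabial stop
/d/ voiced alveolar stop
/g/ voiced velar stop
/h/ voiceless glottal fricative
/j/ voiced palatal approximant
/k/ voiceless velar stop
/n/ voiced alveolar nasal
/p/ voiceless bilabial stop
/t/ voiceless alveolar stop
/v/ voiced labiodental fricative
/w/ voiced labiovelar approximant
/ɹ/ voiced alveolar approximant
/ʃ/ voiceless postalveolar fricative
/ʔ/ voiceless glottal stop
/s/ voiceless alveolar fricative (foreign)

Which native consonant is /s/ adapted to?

/ʃ/ is closest: same manner (fricative), place distance 1 (alveolar→postalveolar), same voicing; total 1. Next closest is /v/ at distance 3.

ʃ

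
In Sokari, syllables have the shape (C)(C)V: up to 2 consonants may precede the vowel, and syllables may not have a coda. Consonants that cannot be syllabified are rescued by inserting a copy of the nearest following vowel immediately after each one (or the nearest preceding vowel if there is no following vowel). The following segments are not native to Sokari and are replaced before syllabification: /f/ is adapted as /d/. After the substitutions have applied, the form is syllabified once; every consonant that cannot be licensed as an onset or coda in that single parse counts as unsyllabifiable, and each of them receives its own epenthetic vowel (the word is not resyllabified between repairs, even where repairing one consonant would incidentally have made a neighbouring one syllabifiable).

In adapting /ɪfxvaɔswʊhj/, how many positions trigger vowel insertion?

3

After substitution the input is /ɪdxvaɔswʊhj/.
The unsyllabifiable consonants are /d/, /h/, /j/; each receives one epenthetic vowel.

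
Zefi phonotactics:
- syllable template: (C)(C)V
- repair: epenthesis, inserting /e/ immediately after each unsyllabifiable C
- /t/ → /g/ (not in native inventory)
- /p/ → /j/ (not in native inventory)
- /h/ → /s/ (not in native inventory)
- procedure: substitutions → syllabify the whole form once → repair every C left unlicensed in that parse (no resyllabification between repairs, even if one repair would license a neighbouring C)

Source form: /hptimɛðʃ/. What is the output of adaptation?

sejgimɛðeʃe

Substitution: /h/ → /s/, /p/ → /j/, /t/ → /g/, giving /sjgimɛðʃ/.
The consonants /s/, /ð/, /ʃ/ cannot be parsed into a legal (C)(C)V syllable (no codas are permitted; onsets may contain at most 2 consonants).
Each unlicensed consonant becomes the onset of a new syllable: /s/ → /se/, /ð/ → /ðe/, /ʃ/ → /ʃe/.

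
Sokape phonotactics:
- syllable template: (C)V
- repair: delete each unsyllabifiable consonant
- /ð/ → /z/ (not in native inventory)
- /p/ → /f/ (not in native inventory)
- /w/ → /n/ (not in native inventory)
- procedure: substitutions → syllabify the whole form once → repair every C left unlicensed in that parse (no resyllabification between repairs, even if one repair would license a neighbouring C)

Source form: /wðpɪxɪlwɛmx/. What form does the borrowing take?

Substitution: /w/ → /n/, /ð/ → /z/, /p/ → /f/, giving /nzfɪxɪlnɛmx/.
Under (C)V, the unsyllabifiable consonants are /n/, /z/, /l/, /m/, /x/ (no codas are permitted; onsets are limited to one consonant).
Each unlicensed consonant is deleted: /n/, /z/, /l/, /m/, /x/.

fɪxɪnɛ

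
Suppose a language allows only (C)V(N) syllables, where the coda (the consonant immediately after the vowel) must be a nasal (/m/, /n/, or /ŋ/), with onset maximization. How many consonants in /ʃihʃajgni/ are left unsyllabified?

Syllabifying with onset maximization leaves /h/, /j/, /g/ stranded (only a nasal (/m/, /n/, or /ŋ/) is licensed in coda position; onsets are limited to one consonant).

3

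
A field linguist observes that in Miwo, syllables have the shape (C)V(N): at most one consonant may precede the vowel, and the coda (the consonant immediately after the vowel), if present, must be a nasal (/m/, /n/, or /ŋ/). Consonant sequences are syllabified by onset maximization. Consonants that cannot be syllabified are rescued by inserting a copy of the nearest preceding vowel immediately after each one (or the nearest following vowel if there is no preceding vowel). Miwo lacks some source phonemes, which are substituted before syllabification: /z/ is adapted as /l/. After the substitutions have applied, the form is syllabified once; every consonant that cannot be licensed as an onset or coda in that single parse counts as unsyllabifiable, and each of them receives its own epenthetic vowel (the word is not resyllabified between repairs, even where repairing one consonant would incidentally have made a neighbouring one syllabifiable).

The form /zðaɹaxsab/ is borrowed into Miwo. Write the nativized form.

laðaɹaxasaba

Substitution: /z/ → /l/, giving /lðaɹaxsab/.
The consonants /l/, /x/, /b/ cannot be parsed into a legal (C)V(N) syllable (only a nasal (/m/, /n/, or /ŋ/) is licensed in coda position; onsets are limited to one consonant).
Each unlicensed consonant becomes the onset of a new syllable: /l/ → /la/, /x/ → /xa/, /b/ → /ba/.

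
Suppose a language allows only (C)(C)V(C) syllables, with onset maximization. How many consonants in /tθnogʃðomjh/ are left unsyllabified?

Syllabifying with onset maximization leaves /t/, /j/, /h/ stranded (at most one coda consonant is licensed; onsets may contain at most 2 consonants).

3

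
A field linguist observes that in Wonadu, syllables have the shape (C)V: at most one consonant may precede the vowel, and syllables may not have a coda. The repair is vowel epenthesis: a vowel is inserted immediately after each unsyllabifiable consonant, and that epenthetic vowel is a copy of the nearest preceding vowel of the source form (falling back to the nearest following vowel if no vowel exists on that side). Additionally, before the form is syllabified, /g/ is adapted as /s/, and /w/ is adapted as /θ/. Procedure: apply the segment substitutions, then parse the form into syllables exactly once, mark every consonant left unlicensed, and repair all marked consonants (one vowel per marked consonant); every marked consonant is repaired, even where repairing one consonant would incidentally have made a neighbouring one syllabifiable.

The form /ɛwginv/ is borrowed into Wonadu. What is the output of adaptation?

ɛθɛsinivi

Substitution: /w/ → /θ/, /g/ → /s/, giving /ɛθsinv/.
Syllabifying with onset maximization leaves /θ/, /n/, /v/ stranded (no codas are permitted; onsets are limited to one consonant).
Epenthesis after each stranded consonant: /θ/ → /θɛ/, /n/ → /ni/, /v/ → /vi/.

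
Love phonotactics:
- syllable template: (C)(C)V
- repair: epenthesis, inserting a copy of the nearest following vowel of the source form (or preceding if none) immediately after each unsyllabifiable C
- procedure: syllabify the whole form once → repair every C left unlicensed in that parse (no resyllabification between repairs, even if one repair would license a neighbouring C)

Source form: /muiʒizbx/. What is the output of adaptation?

muiʒizibixi

The consonants /z/, /b/, /x/ cannot be parsed into a legal (C)(C)V syllable (no codas are permitted; onsets may contain at most 2 consonants).
Inserting the epenthetic vowel yields /z/ → /zi/, /b/ → /bi/, /x/ → /xi/.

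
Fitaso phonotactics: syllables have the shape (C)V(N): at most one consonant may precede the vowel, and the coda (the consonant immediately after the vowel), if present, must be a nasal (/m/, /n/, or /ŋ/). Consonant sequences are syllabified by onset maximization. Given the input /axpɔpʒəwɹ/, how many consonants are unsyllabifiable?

4

Syllabifying with onset maximization leaves /x/, /p/, /w/, /ɹ/ stranded (only a nasal (/m/, /n/, or /ŋ/) is licensed in coda position; onsets are limited to one consonant).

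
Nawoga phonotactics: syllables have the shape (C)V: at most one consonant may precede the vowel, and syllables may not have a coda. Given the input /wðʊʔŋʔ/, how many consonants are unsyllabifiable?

The consonants /w/, /ʔ/, /ŋ/, /ʔ/ cannot be parsed into a legal (C)V syllable (no codas are permitted; onsets are limited to one consonant).

4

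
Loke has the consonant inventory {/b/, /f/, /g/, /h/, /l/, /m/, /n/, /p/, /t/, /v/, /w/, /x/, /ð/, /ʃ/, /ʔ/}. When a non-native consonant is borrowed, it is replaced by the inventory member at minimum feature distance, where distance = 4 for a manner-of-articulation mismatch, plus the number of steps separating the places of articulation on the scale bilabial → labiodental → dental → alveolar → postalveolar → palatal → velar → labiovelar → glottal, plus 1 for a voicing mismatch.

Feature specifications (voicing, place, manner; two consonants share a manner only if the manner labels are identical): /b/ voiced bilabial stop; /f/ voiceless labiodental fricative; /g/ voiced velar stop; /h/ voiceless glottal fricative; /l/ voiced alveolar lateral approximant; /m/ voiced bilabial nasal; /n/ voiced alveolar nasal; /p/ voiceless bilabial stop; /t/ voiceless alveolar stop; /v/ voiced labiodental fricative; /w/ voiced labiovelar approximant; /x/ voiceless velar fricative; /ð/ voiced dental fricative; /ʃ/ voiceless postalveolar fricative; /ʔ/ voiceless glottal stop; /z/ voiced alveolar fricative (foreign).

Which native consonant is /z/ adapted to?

ð

/ð/ is closest: same manner (fricative), place distance 1 (alveolar→dental), same voicing; total 1. Next closest is /v/ at distance 2.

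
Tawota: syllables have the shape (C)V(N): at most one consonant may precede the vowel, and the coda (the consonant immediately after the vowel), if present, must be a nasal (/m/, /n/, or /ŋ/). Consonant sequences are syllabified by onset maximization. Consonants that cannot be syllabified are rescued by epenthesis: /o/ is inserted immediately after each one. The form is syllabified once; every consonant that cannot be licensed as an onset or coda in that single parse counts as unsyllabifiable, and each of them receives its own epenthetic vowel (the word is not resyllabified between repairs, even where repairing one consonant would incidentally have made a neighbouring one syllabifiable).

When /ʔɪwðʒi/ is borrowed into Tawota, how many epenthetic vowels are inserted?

The unsyllabifiable consonants are /w/, /ð/; each receives one epenthetic vowel.

2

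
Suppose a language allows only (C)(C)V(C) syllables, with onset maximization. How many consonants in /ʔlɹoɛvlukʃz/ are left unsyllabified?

Syllabifying with onset maximization leaves /ʔ/, /ʃ/, /z/ stranded (at most one coda consonant is licensed; onsets may contain at most 2 consonants).

3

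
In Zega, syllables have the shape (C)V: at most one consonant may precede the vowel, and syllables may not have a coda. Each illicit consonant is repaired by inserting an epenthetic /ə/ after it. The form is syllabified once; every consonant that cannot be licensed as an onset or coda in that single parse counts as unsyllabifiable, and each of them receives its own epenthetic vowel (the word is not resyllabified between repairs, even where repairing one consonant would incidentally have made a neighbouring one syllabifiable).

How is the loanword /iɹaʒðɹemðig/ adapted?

iɹaʒəðəɹeməðigə

The consonants /ʒ/, /ð/, /m/, /g/ cannot be parsed into a legal (C)V syllable (no codas are permitted; onsets are limited to one consonant).
Each unlicensed consonant becomes the onset of a new syllable: /ʒ/ → /ʒə/, /ð/ → /ðə/, /m/ → /mə/, /g/ → /gə/.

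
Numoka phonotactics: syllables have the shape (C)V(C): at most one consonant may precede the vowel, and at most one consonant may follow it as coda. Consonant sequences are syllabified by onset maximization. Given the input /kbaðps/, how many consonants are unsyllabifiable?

3

Syllabifying with onset maximization leaves /k/, /p/, /s/ stranded (at most one coda consonant is licensed; onsets are limited to one consonant).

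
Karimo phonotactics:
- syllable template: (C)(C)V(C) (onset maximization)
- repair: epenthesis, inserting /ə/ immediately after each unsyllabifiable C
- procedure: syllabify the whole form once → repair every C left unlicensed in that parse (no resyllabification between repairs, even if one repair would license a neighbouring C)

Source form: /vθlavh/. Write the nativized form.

Syllabifying with onset maximization leaves /v/, /h/ stranded (at most one coda consonant is licensed; onsets may contain at most 2 consonants).
Epenthesis after each stranded consonant: /v/ → /və/, /h/ → /hə/.

vəθlavhə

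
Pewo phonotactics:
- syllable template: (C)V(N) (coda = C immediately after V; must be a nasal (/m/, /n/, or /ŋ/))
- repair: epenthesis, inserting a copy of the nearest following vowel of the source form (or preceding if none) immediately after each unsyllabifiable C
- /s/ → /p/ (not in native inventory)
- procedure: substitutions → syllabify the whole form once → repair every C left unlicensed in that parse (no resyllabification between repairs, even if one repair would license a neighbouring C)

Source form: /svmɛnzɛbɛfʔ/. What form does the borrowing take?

pɛvɛmɛnzɛbɛfɛʔɛ

Substitution: /s/ → /p/, giving /pvmɛnzɛbɛfʔ/.
Under (C)V(N), the unsyllabifiable consonants are /p/, /v/, /f/, /ʔ/ (only a nasal (/m/, /n/, or /ŋ/) is licensed in coda position; onsets are limited to one consonant).
Each unlicensed consonant becomes the onset of a new syllable: /p/ → /pɛ/, /v/ → /vɛ/, /f/ → /fɛ/, /ʔ/ → /ʔɛ/.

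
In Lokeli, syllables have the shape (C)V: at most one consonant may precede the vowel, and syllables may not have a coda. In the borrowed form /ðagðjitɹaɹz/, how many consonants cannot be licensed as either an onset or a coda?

Under (C)V, the unsyllabifiable consonants are /g/, /ð/, /t/, /ɹ/, /z/ (no codas are permitted; onsets are limited to one consonant).

5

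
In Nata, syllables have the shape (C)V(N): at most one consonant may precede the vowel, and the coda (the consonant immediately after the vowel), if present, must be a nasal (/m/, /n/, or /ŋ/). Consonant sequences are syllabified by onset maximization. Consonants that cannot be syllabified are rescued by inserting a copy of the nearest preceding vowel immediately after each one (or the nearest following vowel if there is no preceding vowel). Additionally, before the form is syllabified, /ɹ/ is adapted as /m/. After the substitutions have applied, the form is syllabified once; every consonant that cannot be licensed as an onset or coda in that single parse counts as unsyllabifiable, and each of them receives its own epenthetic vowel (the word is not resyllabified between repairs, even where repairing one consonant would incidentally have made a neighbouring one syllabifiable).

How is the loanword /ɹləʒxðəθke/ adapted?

Substitution: /ɹ/ → /m/, giving /mləʒxðəθke/.
Under (C)V(N), the unsyllabifiable consonants are /m/, /ʒ/, /x/, /θ/ (only a nasal (/m/, /n/, or /ŋ/) is licensed in coda position; onsets are limited to one consonant).
Each unlicensed consonant becomes the onset of a new syllable: /m/ → /mə/, /ʒ/ → /ʒə/, /x/ → /xə/, /θ/ → /θə/.

mələʒəxəðəθəke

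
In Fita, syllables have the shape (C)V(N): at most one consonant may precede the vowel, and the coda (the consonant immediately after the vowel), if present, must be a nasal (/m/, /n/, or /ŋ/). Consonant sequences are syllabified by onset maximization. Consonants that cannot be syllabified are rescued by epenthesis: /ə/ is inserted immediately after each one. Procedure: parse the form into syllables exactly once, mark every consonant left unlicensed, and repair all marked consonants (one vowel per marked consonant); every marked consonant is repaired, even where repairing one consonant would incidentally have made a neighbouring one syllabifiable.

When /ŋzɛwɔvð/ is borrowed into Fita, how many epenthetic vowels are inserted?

3

The unsyllabifiable consonants are /ŋ/, /v/, /ð/; each receives one epenthetic vowel.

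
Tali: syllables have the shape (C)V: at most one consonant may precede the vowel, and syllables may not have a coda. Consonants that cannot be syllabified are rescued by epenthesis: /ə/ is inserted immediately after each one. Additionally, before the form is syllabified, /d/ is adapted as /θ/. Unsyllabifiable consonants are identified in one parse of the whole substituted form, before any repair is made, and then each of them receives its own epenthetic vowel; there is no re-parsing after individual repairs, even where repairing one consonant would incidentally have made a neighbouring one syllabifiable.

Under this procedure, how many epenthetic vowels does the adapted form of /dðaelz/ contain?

After substitution the input is /θðaelz/.
The unsyllabifiable consonants are /θ/, /l/, /z/; each receives one epenthetic vowel.

3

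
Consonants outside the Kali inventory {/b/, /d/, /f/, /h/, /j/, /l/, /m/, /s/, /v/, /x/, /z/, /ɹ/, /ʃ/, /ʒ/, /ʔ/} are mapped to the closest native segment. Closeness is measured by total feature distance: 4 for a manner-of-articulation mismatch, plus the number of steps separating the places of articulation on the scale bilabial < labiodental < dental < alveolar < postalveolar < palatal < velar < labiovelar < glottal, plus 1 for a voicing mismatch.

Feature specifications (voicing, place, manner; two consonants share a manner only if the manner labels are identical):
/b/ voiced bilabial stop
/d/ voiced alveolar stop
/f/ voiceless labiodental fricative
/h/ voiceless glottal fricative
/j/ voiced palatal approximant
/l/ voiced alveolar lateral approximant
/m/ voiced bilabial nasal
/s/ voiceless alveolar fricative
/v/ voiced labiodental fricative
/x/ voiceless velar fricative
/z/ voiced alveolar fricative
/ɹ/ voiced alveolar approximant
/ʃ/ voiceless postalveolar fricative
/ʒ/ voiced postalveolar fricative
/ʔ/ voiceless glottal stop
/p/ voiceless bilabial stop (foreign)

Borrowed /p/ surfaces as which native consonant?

b

/b/ is closest: same manner (stop), place distance 0 (bilabial→bilabial), voicing differs (+1); total 1. Next closest is /d/ at distance 4.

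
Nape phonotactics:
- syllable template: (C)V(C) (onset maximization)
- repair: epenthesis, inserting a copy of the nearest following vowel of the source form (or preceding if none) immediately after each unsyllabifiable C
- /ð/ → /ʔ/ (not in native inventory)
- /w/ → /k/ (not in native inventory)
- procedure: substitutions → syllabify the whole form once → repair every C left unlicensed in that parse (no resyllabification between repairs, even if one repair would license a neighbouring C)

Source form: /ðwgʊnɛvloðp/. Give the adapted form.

ʔʊkʊgʊnɛvloʔpo

Substitution: /ð/ → /ʔ/, /w/ → /k/, giving /ʔkgʊnɛvloʔp/.
The consonants /ʔ/, /k/, /p/ cannot be parsed into a legal (C)V(C) syllable (at most one coda consonant is licensed; onsets are limited to one consonant).
Each unlicensed consonant becomes the onset of a new syllable: /ʔ/ → /ʔʊ/, /k/ → /kʊ/, /p/ → /po/.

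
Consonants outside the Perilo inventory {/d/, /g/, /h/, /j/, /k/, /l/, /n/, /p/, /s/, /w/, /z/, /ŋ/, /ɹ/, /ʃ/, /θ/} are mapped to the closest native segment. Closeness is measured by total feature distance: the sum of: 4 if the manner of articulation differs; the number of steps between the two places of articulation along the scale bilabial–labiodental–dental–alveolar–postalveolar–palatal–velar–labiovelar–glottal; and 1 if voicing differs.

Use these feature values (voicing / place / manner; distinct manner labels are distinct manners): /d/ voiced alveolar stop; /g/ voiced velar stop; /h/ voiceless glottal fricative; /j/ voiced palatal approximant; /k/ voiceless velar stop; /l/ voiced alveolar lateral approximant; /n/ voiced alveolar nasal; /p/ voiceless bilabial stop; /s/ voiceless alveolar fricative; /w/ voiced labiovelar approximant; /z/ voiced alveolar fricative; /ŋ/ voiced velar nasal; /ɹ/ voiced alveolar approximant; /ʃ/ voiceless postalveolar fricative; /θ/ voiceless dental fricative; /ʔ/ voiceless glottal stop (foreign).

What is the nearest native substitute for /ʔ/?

k

/k/ is closest: same manner (stop), place distance 2 (glottal→velar), same voicing; total 2. Next closest is /g/ at distance 3.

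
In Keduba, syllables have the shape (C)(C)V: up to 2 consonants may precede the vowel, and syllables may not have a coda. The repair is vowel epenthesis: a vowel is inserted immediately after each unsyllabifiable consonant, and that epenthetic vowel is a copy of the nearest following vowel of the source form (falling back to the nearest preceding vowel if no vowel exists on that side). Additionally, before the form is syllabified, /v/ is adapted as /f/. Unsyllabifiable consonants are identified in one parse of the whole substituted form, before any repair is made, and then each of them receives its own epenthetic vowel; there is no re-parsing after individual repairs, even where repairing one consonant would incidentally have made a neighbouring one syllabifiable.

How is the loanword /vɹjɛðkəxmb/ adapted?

Substitution: /v/ → /f/, giving /fɹjɛðkəxmb/.
Syllabifying with onset maximization leaves /f/, /x/, /m/, /b/ stranded (no codas are permitted; onsets may contain at most 2 consonants).
Inserting the epenthetic vowel yields /f/ → /fɛ/, /x/ → /xə/, /m/ → /mə/, /b/ → /bə/.

fɛɹjɛðkəxəməbə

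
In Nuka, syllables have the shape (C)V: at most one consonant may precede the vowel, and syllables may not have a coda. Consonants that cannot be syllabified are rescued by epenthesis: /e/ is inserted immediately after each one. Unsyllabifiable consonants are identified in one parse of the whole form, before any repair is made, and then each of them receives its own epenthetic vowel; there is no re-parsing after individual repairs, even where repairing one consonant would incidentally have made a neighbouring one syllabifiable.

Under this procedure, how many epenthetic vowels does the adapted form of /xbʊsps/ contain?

The unsyllabifiable consonants are /x/, /s/, /p/, /s/; each receives one epenthetic vowel.

4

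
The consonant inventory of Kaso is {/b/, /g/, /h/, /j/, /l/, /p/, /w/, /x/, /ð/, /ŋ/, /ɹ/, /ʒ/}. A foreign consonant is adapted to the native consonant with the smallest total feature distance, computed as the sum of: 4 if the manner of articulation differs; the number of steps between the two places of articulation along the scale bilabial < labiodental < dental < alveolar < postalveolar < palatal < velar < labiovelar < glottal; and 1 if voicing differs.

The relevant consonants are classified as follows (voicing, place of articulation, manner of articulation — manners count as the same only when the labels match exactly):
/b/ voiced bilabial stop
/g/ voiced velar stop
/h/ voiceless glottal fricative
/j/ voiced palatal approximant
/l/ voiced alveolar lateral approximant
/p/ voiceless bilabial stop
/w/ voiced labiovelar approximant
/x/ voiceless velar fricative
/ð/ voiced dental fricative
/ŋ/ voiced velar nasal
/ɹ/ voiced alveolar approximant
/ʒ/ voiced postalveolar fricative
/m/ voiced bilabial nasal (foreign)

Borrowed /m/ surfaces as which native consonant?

/b/ is closest: manner differs (nasal→stop, +4), place distance 0 (bilabial→bilabial), same voicing; total 4. Next closest is /p/ at distance 5.

b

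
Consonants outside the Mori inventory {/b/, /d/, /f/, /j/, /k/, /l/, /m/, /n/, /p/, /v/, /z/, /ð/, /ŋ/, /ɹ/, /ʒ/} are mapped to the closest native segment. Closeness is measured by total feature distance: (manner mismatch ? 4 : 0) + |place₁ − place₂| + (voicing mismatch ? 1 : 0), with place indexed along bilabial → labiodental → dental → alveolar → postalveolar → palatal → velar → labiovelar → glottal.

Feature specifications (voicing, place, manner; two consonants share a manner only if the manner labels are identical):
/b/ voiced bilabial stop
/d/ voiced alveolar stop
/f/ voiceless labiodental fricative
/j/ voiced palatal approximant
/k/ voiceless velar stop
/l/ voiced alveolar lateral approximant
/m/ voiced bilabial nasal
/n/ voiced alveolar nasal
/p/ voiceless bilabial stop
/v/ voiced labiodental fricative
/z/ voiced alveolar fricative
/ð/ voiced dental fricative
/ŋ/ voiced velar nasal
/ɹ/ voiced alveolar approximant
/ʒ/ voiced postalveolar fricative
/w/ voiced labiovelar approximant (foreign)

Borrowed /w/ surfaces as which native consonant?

/j/ is closest: same manner (approximant), place distance 2 (labiovelar→palatal), same voicing; total 2. Next closest is /ɹ/ at distance 4.

j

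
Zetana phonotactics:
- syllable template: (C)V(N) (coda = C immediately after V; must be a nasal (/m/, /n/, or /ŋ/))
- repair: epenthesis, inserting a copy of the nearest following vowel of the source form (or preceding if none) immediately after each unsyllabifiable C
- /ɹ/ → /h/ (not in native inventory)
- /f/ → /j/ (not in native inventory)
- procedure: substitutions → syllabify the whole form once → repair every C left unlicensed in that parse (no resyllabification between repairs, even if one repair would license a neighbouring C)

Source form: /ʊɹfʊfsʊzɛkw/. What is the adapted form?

Substitution: /ɹ/ → /h/, /f/ → /j/, giving /ʊhjʊjsʊzɛkw/.
The consonants /h/, /j/, /k/, /w/ cannot be parsed into a legal (C)V(N) syllable (only a nasal (/m/, /n/, or /ŋ/) is licensed in coda position; onsets are limited to one consonant).
Epenthesis after each stranded consonant: /h/ → /hʊ/, /j/ → /jʊ/, /k/ → /kɛ/, /w/ → /wɛ/.

ʊhʊjʊjʊsʊzɛkɛwɛ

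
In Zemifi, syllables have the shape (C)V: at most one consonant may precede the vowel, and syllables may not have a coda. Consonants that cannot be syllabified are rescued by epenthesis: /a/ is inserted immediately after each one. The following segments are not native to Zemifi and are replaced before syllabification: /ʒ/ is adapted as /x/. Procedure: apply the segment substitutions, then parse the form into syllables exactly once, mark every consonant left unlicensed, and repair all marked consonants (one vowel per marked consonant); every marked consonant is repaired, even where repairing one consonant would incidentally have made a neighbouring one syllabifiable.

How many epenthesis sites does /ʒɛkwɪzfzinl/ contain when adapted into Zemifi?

5

After substitution the input is /xɛkwɪzfzinl/.
The unsyllabifiable consonants are /k/, /z/, /f/, /n/, /l/; each receives one epenthetic vowel.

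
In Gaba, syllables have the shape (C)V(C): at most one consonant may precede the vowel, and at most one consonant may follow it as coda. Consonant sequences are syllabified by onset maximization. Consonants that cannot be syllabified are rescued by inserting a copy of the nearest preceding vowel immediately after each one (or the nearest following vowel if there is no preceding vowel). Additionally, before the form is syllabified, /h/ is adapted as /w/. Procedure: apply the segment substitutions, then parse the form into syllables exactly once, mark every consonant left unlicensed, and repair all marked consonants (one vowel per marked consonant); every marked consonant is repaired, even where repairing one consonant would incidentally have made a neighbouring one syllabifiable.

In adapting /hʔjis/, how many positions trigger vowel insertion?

After substitution the input is /wʔjis/.
The unsyllabifiable consonants are /w/, /ʔ/; each receives one epenthetic vowel.

2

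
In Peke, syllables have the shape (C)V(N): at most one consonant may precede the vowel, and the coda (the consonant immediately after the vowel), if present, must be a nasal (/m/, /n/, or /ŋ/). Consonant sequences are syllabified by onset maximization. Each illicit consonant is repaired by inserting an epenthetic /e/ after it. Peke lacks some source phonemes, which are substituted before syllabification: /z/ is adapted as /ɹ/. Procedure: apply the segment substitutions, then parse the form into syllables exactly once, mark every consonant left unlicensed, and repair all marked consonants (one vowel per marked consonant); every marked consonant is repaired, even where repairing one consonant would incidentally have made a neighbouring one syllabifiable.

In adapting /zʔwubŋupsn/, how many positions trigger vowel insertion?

After substitution the input is /ɹʔwubŋupsn/.
The unsyllabifiable consonants are /ɹ/, /ʔ/, /b/, /p/, /s/, /n/; each receives one epenthetic vowel.

6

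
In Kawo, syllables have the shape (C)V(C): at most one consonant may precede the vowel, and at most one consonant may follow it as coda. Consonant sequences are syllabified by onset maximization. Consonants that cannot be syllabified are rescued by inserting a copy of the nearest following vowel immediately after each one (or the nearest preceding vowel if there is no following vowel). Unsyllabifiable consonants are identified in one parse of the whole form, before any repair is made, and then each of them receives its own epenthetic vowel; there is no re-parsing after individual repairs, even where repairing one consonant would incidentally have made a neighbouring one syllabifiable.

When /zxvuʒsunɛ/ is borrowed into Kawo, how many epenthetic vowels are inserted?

The unsyllabifiable consonants are /z/, /x/; each receives one epenthetic vowel.

2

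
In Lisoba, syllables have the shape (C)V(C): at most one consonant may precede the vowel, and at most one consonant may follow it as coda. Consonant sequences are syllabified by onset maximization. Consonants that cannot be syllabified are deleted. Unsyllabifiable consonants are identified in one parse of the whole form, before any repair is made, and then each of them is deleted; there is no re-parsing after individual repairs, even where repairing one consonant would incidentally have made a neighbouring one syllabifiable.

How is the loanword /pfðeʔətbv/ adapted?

Under (C)V(C), the unsyllabifiable consonants are /p/, /f/, /b/, /v/ (at most one coda consonant is licensed; onsets are limited to one consonant).
Each unlicensed consonant is deleted: /p/, /f/, /b/, /v/.

ðeʔət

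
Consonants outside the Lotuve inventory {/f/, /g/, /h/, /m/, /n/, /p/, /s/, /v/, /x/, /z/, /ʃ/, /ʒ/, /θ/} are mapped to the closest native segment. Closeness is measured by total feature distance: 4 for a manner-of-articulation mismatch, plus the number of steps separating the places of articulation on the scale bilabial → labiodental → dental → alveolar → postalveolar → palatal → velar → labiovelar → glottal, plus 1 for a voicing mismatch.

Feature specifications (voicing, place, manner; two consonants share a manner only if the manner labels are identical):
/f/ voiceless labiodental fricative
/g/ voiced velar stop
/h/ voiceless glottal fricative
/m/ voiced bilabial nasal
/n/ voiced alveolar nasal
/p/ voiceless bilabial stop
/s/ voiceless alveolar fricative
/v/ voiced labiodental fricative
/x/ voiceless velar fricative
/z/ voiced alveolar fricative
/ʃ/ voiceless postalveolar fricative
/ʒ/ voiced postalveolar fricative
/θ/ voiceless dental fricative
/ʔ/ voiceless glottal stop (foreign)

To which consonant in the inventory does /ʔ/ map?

/g/ is closest: same manner (stop), place distance 2 (glottal→velar), voicing differs (+1); total 3. Next closest is /h/ at distance 4.

g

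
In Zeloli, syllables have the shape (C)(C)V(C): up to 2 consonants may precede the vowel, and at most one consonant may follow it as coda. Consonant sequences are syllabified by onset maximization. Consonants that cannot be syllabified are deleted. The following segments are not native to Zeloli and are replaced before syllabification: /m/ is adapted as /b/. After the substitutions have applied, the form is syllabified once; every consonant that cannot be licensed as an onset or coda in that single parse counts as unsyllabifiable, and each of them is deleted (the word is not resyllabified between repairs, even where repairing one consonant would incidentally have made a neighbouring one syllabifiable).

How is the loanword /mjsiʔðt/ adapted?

jsiʔ

Substitution: /m/ → /b/, giving /bjsiʔðt/.
Under (C)(C)V(C), the unsyllabifiable consonants are /b/, /ð/, /t/ (at most one coda consonant is licensed; onsets may contain at most 2 consonants).
Deletion applies to /b/, /ð/, /t/.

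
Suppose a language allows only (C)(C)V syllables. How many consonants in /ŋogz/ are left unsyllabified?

2

Under (C)(C)V, the unsyllabifiable consonants are /g/, /z/ (no codas are permitted; onsets may contain at most 2 consonants).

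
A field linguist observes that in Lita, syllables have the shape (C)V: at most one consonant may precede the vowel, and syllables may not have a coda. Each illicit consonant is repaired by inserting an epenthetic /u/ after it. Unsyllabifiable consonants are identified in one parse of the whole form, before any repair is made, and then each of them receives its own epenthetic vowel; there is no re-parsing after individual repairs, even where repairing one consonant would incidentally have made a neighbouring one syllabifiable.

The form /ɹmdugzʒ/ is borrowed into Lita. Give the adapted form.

ɹumuduguzuʒu

The consonants /ɹ/, /m/, /g/, /z/, /ʒ/ cannot be parsed into a legal (C)V syllable (no codas are permitted; onsets are limited to one consonant).
Inserting the epenthetic vowel yields /ɹ/ → /ɹu/, /m/ → /mu/, /g/ → /gu/, /z/ → /zu/, /ʒ/ → /ʒu/.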